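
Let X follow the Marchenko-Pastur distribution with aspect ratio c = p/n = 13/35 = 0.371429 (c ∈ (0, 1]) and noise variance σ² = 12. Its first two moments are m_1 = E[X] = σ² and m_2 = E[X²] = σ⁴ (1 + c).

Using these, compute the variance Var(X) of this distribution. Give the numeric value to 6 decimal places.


m_1 = E[X] = σ² = 12, so m_1² = 144.
m_2 = E[X²] = σ⁴ (1 + c) = 144 · (1 + 0.371429) = 144 · 1.371429 = 197.485714.
(Note m_2 − m_1² simplifies to c · σ⁴ = 0.371429 · 144.)

Var(X) = m_2 − m_1² = 197.485714 − 144 = 53.485714.


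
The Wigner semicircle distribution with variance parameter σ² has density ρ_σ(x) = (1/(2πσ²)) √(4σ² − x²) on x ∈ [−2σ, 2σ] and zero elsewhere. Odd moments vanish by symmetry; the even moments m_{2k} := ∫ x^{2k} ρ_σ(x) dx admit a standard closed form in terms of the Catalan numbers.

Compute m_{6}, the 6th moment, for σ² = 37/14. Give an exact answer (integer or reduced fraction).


By the scaled semicircle moment identity, m_{2k} = σ^{2k} · C_k with k = 3.
C_3 = (1/(k+1)) · C(2k, k) = (1/4) · C(6, 3) = (1/4) · 20 = 5.
σ^{2k} = (σ²)^k = (37/14)^3 = 50653/2744.

Therefore m_{6} = σ^{6} · C_3 = (50653/2744) · 5 = 253265/2744.


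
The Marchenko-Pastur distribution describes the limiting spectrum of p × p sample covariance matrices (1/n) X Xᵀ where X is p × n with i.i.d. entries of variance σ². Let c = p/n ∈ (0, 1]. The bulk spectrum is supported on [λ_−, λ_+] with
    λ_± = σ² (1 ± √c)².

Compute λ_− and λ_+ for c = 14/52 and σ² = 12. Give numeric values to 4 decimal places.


c = 14/52 = 0.269231; √c = 0.518875.
λ_− = σ² (1 − √c)² = 12 · (1 − 0.518875)² = 12 · (0.481125)² = 2.777781.
λ_+ = σ² (1 + √c)² = 12 · (1 + 0.518875)² = 12 · (1.518875)² = 27.683758.

Rounded to 4 decimal places: λ_− ≈ 2.7778, λ_+ ≈ 27.6838.


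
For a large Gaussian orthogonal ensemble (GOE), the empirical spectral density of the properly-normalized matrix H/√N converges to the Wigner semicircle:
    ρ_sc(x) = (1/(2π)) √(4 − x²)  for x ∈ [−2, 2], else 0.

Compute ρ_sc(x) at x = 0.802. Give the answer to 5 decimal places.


ρ_sc(x) = (1/(2π)) √(4 − x²). With x = 0.802:
  4 − x² = 4 − (0.802)² = 4 − 0.643204 = 3.356796.
  √(4 − x²) = 1.832156.
  1/(2π) = 0.159155.
  ρ_sc(0.802) = 0.159155 · 1.832156 = 0.291597.

Rounded to 5 decimal places: ρ_sc(0.802) ≈ 0.29160.


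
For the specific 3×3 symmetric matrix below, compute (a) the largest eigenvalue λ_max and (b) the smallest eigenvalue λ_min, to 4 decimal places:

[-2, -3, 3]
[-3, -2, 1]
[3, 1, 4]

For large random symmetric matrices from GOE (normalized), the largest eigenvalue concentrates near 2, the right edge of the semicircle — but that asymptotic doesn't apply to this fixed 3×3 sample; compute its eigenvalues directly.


Since M is real symmetric, all three eigenvalues are real; they are the roots of det(λI − M) = λ³ − (tr M) λ² + s λ − det M, where s is the sum of the principal 2×2 minors.
tr M = -2 + (-2) + 4 = 0.
s = ((-2)·(-2) − (-3)²) + ((-2)·4 − 3²) + ((-2)·4 − 1²) = -5 + (-17) + (-9) = -31.
det M (expand along row 1) = (-2)·(-9) − (-3)·(-15) + 3·3 = -18.
Characteristic polynomial: λ³ − 31λ + 18 = 0.
Substitute λ = y + (tr M)/3 = y + 0.000000 to remove the quadratic term: y³ + p·y + q = 0 with p = s − (tr M)²/3 = -31.000000 and q = −2(tr M)³/27 + (tr M)·s/3 − det M = 18.000000.
Three real roots ⇒ use the trigonometric (Viète) form: r = 2√(−p/3) = 6.429101, φ = arccos(3q/(p·r)) = arccos(-0.270945) = 1.845171 rad.
y_k = r·cos(φ/3 − 2πk/3) for k = 0, 1, 2 gives y = 5.250907, 0.587176, -5.838082.
λ_k = y_k + 0.000000 gives λ = 5.2509, 0.5872, -5.8381 (check: the sum is 0.0000 = tr M).

Hence λ_max = 5.2509 and λ_min = -5.8381.


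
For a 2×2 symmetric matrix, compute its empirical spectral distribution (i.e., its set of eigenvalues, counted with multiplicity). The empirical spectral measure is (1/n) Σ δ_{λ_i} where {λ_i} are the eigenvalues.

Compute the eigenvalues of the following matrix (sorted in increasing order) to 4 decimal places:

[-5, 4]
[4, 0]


Since M is real symmetric, both eigenvalues are real; they are the roots of det(λI − M) = λ² − (tr M) λ + det M.
tr M = -5 + 0 = -5.
det M = (-5)·0 − 4² = 0 − 16 = -16.
Characteristic polynomial: λ² + 5λ − 16 = 0.
Discriminant Δ = (tr M)² − 4·det M = 25 − (-64) = 89; √Δ = 9.433981.
λ = (tr M ± √Δ)/2 = (-5 ± 9.433981)/2, giving (tr M − √Δ)/2 = -7.2170 and (tr M + √Δ)/2 = 2.2170.

Eigenvalues sorted in increasing order: [-7.2170, 2.2170].


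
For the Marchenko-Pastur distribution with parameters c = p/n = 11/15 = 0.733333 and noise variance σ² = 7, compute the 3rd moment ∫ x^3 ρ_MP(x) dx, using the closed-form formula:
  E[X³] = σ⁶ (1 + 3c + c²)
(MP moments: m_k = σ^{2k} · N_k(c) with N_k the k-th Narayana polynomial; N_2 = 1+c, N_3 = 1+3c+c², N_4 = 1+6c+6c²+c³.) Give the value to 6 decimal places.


E[X³] = σ⁶ (1 + 3c + c²) (third MP moment). With σ² = 7 (so σ⁶ = 343) and c = 11/15 = 0.733333: E[X³] = 343 · (1 + 3·0.733333 + (0.733333)²) = 343 · 3.737778.

So E[X^3] = 1282.057778.


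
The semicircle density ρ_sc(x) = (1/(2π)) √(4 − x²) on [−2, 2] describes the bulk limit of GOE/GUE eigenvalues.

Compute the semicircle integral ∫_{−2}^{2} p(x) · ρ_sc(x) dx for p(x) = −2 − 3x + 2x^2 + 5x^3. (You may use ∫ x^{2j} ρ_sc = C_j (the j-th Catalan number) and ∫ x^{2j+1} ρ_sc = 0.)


Write p(x) = Σ a_i x^i, split into monomials and integrate each against ρ_sc separately.
Using ∫ x^{2j} ρ_sc = C_j = (1/(j+1)) C(2j, j) (Catalan numbers) and ∫ x^{2j+1} ρ_sc = 0 (odd monomials vanish by symmetry):
  i = 0 (even): a_0 · C_{0} = -2 · 1 = -2
  i = 1 (odd): ∫ x^1 ρ_sc = 0 (vanishes)
  i = 2 (even): a_2 · C_{1} = 2 · 1 = 2
  i = 3 (odd): ∫ x^3 ρ_sc = 0 (vanishes)

Summing the contributions: ∫_{−2}^{2} p(x) ρ_sc(x) dx = (-2) + 2 = 0.


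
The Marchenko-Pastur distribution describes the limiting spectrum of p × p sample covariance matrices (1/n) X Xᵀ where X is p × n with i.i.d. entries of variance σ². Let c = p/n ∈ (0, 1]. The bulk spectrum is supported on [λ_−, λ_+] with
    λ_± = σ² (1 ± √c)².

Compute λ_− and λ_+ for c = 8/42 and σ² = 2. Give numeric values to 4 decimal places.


c = 8/42 = 0.190476; √c = 0.436436.
λ_− = σ² (1 − √c)² = 2 · (1 − 0.436436)² = 2 · (0.563564)² = 0.635209.
λ_+ = σ² (1 + √c)² = 2 · (1 + 0.436436)² = 2 · (1.436436)² = 4.126696.

Rounded to 4 decimal places: λ_− ≈ 0.6352, λ_+ ≈ 4.1267.


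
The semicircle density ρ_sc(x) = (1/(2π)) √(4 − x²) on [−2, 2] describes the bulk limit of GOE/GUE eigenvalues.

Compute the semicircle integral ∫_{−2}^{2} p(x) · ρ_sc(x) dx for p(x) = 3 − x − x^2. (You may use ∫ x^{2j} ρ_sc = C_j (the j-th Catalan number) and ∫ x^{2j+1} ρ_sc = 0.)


Write p(x) = Σ a_i x^i, split into monomials and integrate each against ρ_sc separately.
Using ∫ x^{2j} ρ_sc = C_j = (1/(j+1)) C(2j, j) (Catalan numbers) and ∫ x^{2j+1} ρ_sc = 0 (odd monomials vanish by symmetry):
  i = 0 (even): a_0 · C_{0} = 3 · 1 = 3
  i = 1 (odd): ∫ x^1 ρ_sc = 0 (vanishes)
  i = 2 (even): a_2 · C_{1} = -1 · 1 = -1

Summing the contributions: ∫_{−2}^{2} p(x) ρ_sc(x) dx = 3 + (-1) = 2.


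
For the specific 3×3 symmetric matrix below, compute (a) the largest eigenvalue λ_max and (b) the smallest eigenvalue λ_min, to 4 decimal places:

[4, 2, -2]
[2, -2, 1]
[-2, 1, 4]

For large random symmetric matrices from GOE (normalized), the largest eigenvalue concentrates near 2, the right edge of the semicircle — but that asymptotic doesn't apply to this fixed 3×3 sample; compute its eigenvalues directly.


Since M is real symmetric, all three eigenvalues are real; they are the roots of det(λI − M) = λ³ − (tr M) λ² + s λ − det M, where s is the sum of the principal 2×2 minors.
tr M = 4 + (-2) + 4 = 6.
s = (4·(-2) − 2²) + (4·4 − (-2)²) + ((-2)·4 − 1²) = -12 + 12 + (-9) = -9.
det M (expand along row 1) = 4·(-9) − 2·10 + (-2)·(-2) = -52.
Characteristic polynomial: λ³ − 6λ² − 9λ + 52 = 0.
Substitute λ = y + (tr M)/3 = y + 2.000000 to remove the quadratic term: y³ + p·y + q = 0 with p = s − (tr M)²/3 = -21.000000 and q = −2(tr M)³/27 + (tr M)·s/3 − det M = 18.000000.
Three real roots ⇒ use the trigonometric (Viète) form: r = 2√(−p/3) = 5.291503, φ = arccos(3q/(p·r)) = arccos(-0.485954) = 2.078251 rad.
y_k = r·cos(φ/3 − 2πk/3) for k = 0, 1, 2 gives y = 4.071771, 0.890804, -4.962575.
λ_k = y_k + 2.000000 gives λ = 6.0718, 2.8908, -2.9626 (check: the sum is 6.0000 = tr M).

Hence λ_max = 6.0718 and λ_min = -2.9626.


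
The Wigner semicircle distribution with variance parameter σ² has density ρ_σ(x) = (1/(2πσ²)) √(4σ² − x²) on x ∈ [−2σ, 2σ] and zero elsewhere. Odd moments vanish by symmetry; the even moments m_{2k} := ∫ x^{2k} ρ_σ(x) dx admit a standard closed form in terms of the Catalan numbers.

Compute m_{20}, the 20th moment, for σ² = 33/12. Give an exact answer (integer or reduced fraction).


By the scaled semicircle moment identity, m_{2k} = σ^{2k} · C_k with k = 10.
C_10 = (1/(k+1)) · C(2k, k) = (1/11) · C(20, 10) = (1/11) · 184756 = 16796.
σ^{2k} = (σ²)^k = (33/12)^10 = 25937424601/1048576.

Therefore m_{20} = σ^{20} · C_10 = (25937424601/1048576) · 16796 = 108911245899599/262144.


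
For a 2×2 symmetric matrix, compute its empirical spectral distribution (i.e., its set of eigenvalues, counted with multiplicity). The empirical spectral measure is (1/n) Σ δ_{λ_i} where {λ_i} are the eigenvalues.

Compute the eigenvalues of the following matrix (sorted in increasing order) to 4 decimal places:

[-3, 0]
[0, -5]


Since M is real symmetric, both eigenvalues are real; they are the roots of det(λI − M) = λ² − (tr M) λ + det M.
tr M = -3 + (-5) = -8.
det M = (-3)·(-5) − 0² = 15 − 0 = 15.
Characteristic polynomial: λ² + 8λ + 15 = 0.
Discriminant Δ = (tr M)² − 4·det M = 64 − 60 = 4; √Δ = 2.000000.
λ = (tr M ± √Δ)/2 = (-8 ± 2.000000)/2, giving (tr M − √Δ)/2 = -5.0000 and (tr M + √Δ)/2 = -3.0000.

Eigenvalues sorted in increasing order: [-5.0000, -3.0000].


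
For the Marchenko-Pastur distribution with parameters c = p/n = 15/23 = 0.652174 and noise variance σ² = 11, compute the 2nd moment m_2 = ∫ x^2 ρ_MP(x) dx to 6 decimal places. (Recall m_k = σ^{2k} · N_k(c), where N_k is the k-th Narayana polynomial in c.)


E[X²] = σ⁴ (1 + c) (second MP moment). With σ² = 11 (so σ⁴ = 121) and c = 15/23 = 0.652174: E[X²] = 121 · (1 + 0.652174) = 121 · 1.652174.

So E[X^2] = 199.913043.


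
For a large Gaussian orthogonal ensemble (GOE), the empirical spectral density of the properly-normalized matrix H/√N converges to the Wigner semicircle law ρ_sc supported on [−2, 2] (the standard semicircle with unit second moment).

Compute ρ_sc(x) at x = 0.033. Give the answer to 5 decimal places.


ρ_sc(x) = (1/(2π)) √(4 − x²). With x = 0.033:
  4 − x² = 4 − (0.033)² = 4 − 0.001089 = 3.998911.
  √(4 − x²) = 1.999728.
  1/(2π) = 0.159155.
  ρ_sc(0.033) = 0.159155 · 1.999728 = 0.318267.

Rounded to 5 decimal places: ρ_sc(0.033) ≈ 0.31827.


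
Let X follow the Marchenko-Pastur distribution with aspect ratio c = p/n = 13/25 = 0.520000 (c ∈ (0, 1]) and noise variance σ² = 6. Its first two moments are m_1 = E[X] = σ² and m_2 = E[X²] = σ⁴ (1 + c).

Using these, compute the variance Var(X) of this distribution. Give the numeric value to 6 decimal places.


m_1 = E[X] = σ² = 6, so m_1² = 36.
m_2 = E[X²] = σ⁴ (1 + c) = 36 · (1 + 0.520000) = 36 · 1.520000 = 54.720000.
(Note m_2 − m_1² simplifies to c · σ⁴ = 0.520000 · 36.)

Var(X) = m_2 − m_1² = 54.720000 − 36 = 18.720000.


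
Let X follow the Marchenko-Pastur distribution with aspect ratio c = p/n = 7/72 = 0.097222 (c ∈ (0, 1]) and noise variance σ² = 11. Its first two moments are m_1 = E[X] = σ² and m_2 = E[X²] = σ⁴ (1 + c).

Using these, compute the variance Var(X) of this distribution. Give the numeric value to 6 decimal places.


m_1 = E[X] = σ² = 11, so m_1² = 121.
m_2 = E[X²] = σ⁴ (1 + c) = 121 · (1 + 0.097222) = 121 · 1.097222 = 132.763889.
(Note m_2 − m_1² simplifies to c · σ⁴ = 0.097222 · 121.)

Var(X) = m_2 − m_1² = 132.763889 − 121 = 11.763889.


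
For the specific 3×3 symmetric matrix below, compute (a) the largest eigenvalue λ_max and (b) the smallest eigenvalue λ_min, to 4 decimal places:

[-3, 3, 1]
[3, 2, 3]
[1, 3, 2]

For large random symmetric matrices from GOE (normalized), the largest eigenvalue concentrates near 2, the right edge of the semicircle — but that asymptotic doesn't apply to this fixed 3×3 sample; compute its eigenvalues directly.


Since M is real symmetric, all three eigenvalues are real; they are the roots of det(λI − M) = λ³ − (tr M) λ² + s λ − det M, where s is the sum of the principal 2×2 minors.
tr M = -3 + 2 + 2 = 1.
s = ((-3)·2 − 3²) + ((-3)·2 − 1²) + (2·2 − 3²) = -15 + (-7) + (-5) = -27.
det M (expand along row 1) = (-3)·(-5) − 3·3 + 1·7 = 13.
Characteristic polynomial: λ³ − λ² − 27λ − 13 = 0.
Substitute λ = y + (tr M)/3 = y + 0.333333 to remove the quadratic term: y³ + p·y + q = 0 with p = s − (tr M)²/3 = -27.333333 and q = −2(tr M)³/27 + (tr M)·s/3 − det M = -22.074074.
Three real roots ⇒ use the trigonometric (Viète) form: r = 2√(−p/3) = 6.036923, φ = arccos(3q/(p·r)) = arccos(0.401324) = 1.157834 rad.
y_k = r·cos(φ/3 − 2πk/3) for k = 0, 1, 2 gives y = 5.592867, -0.828385, -4.764482.
λ_k = y_k + 0.333333 gives λ = 5.9262, -0.4951, -4.4311 (check: the sum is 1.0000 = tr M).

Hence λ_max = 5.9262 and λ_min = -4.4311.


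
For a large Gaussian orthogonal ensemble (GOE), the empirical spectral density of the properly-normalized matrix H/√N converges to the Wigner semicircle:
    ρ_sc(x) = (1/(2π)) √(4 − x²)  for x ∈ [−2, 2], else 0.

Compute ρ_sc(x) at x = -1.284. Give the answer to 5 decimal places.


ρ_sc(x) = (1/(2π)) √(4 − x²). With x = -1.284:
  4 − x² = 4 − (-1.284)² = 4 − 1.648656 = 2.351344.
  √(4 − x²) = 1.533409.
  1/(2π) = 0.159155.
  ρ_sc(-1.284) = 0.159155 · 1.533409 = 0.244050.

Rounded to 5 decimal places: ρ_sc(-1.284) ≈ 0.24405.


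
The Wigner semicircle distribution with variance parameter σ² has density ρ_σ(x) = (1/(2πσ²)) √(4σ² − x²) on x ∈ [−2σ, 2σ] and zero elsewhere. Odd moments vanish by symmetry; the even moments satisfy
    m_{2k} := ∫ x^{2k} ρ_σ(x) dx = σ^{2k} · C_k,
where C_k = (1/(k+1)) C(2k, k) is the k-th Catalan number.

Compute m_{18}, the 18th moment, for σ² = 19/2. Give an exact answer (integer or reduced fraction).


By the scaled semicircle moment identity, m_{2k} = σ^{2k} · C_k with k = 9.
C_9 = (1/(k+1)) · C(2k, k) = (1/10) · C(18, 9) = (1/10) · 48620 = 4862.
σ^{2k} = (σ²)^k = (19/2)^9 = 322687697779/512.

Therefore m_{18} = σ^{18} · C_9 = (322687697779/512) · 4862 = 784453793300749/256.


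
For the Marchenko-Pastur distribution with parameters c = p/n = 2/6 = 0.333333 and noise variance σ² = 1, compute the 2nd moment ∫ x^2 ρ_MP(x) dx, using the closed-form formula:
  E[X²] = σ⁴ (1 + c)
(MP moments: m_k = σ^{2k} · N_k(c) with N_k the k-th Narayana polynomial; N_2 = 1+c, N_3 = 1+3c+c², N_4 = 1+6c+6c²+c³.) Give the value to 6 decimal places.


E[X²] = σ⁴ (1 + c) (second MP moment). With σ² = 1 (so σ⁴ = 1) and c = 2/6 = 0.333333: E[X²] = 1 · (1 + 0.333333) = 1 · 1.333333.

So E[X^2] = 1.333333.


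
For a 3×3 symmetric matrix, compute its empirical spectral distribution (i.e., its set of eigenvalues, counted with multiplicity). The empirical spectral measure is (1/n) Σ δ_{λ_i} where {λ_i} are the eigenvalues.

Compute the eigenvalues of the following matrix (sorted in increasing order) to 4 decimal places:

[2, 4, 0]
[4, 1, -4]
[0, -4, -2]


Since M is real symmetric, all three eigenvalues are real; they are the roots of det(λI − M) = λ³ − (tr M) λ² + s λ − det M, where s is the sum of the principal 2×2 minors.
tr M = 2 + 1 + (-2) = 1.
s = (2·1 − 4²) + (2·(-2) − 0²) + (1·(-2) − (-4)²) = -14 + (-4) + (-18) = -36.
det M (expand along row 1) = 2·(-18) − 4·(-8) + 0·(-16) = -4.
Characteristic polynomial: λ³ − λ² − 36λ + 4 = 0.
Substitute λ = y + (tr M)/3 = y + 0.333333 to remove the quadratic term: y³ + p·y + q = 0 with p = s − (tr M)²/3 = -36.333333 and q = −2(tr M)³/27 + (tr M)·s/3 − det M = -8.074074.
Three real roots ⇒ use the trigonometric (Viète) form: r = 2√(−p/3) = 6.960204, φ = arccos(3q/(p·r)) = arccos(0.095783) = 1.474867 rad.
y_k = r·cos(φ/3 − 2πk/3) for k = 0, 1, 2 gives y = 6.135895, -0.222525, -5.913370.
λ_k = y_k + 0.333333 gives λ = 6.4692, 0.1108, -5.5800 (check: the sum is 1.0000 = tr M).

Eigenvalues sorted in increasing order: [-5.5800, 0.1108, 6.4692].


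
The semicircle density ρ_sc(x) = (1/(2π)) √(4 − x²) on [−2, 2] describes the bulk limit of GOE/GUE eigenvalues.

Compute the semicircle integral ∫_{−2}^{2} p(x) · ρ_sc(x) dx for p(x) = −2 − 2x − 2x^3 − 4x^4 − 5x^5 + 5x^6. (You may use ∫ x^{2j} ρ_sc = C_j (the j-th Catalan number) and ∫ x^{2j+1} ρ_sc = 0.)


Write p(x) = Σ a_i x^i, split into monomials and integrate each against ρ_sc separately.
Using ∫ x^{2j} ρ_sc = C_j = (1/(j+1)) C(2j, j) (Catalan numbers) and ∫ x^{2j+1} ρ_sc = 0 (odd monomials vanish by symmetry):
  i = 0 (even): a_0 · C_{0} = -2 · 1 = -2
  i = 1 (odd): ∫ x^1 ρ_sc = 0 (vanishes)
  i = 3 (odd): ∫ x^3 ρ_sc = 0 (vanishes)
  i = 4 (even): a_4 · C_{2} = -4 · 2 = -8
  i = 5 (odd): ∫ x^5 ρ_sc = 0 (vanishes)
  i = 6 (even): a_6 · C_{3} = 5 · 5 = 25

Summing the contributions: ∫_{−2}^{2} p(x) ρ_sc(x) dx = (-2) + (-8) + 25 = 15.


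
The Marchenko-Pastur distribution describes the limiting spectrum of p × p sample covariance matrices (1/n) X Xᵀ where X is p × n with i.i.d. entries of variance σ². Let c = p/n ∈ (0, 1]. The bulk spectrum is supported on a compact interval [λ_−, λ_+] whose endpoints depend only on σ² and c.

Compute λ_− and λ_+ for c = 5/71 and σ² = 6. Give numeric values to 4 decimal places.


c = 5/71 = 0.070423; √c = 0.265372.
λ_− = σ² (1 − √c)² = 6 · (1 − 0.265372)² = 6 · (0.734628)² = 3.238066.
λ_+ = σ² (1 + √c)² = 6 · (1 + 0.265372)² = 6 · (1.265372)² = 9.607005.

Rounded to 4 decimal places: λ_− ≈ 3.2381, λ_+ ≈ 9.6070.


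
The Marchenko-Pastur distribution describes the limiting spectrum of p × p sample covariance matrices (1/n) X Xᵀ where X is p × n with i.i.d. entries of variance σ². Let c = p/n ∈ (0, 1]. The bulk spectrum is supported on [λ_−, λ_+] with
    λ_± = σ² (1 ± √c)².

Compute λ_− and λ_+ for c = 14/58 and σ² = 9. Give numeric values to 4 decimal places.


c = 14/58 = 0.241379; √c = 0.491304.
λ_− = σ² (1 − √c)² = 9 · (1 − 0.491304)² = 9 · (0.508696)² = 2.328947.
λ_+ = σ² (1 + √c)² = 9 · (1 + 0.491304)² = 9 · (1.491304)² = 20.015880.

Rounded to 4 decimal places: λ_− ≈ 2.3289, λ_+ ≈ 20.0159.


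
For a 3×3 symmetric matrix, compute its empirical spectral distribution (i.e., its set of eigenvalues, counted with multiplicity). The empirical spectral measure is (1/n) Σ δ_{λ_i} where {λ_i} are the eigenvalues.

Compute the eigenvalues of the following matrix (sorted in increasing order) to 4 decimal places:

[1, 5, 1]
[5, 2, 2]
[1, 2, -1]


Since M is real symmetric, all three eigenvalues are real; they are the roots of det(λI − M) = λ³ − (tr M) λ² + s λ − det M, where s is the sum of the principal 2×2 minors.
tr M = 1 + 2 + (-1) = 2.
s = (1·2 − 5²) + (1·(-1) − 1²) + (2·(-1) − 2²) = -23 + (-2) + (-6) = -31.
det M (expand along row 1) = 1·(-6) − 5·(-7) + 1·8 = 37.
Characteristic polynomial: λ³ − 2λ² − 31λ − 37 = 0.
Substitute λ = y + (tr M)/3 = y + 0.666667 to remove the quadratic term: y³ + p·y + q = 0 with p = s − (tr M)²/3 = -32.333333 and q = −2(tr M)³/27 + (tr M)·s/3 − det M = -58.259259.
Three real roots ⇒ use the trigonometric (Viète) form: r = 2√(−p/3) = 6.565905, φ = arccos(3q/(p·r)) = arccos(0.823268) = 0.603652 rad.
y_k = r·cos(φ/3 − 2πk/3) for k = 0, 1, 2 gives y = 6.433431, -2.080250, -4.353181.
λ_k = y_k + 0.666667 gives λ = 7.1001, -1.4136, -3.6865 (check: the sum is 2.0000 = tr M).

Eigenvalues sorted in increasing order: [-3.6865, -1.4136, 7.1001].


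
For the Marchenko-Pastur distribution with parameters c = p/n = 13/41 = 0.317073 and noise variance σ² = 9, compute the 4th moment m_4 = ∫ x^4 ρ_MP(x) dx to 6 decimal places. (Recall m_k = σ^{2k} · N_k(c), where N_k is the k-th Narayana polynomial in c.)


E[X⁴] = σ⁸ (1 + 6c + 6c² + c³) (fourth MP moment). With σ² = 9 (so σ⁸ = 6561) and c = 13/41 = 0.317073: E[X⁴] = 6561 · (1 + 6·0.317073 + 6·(0.317073)² + (0.317073)³) = 6561 · 3.537528.

So E[X^4] = 23209.724322.


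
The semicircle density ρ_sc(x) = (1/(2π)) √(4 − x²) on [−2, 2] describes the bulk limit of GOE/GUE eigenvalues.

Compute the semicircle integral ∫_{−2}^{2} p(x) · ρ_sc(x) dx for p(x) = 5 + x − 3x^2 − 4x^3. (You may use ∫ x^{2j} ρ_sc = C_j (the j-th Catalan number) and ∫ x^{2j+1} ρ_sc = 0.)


Write p(x) = Σ a_i x^i, split into monomials and integrate each against ρ_sc separately.
Using ∫ x^{2j} ρ_sc = C_j = (1/(j+1)) C(2j, j) (Catalan numbers) and ∫ x^{2j+1} ρ_sc = 0 (odd monomials vanish by symmetry):
  i = 0 (even): a_0 · C_{0} = 5 · 1 = 5
  i = 1 (odd): ∫ x^1 ρ_sc = 0 (vanishes)
  i = 2 (even): a_2 · C_{1} = -3 · 1 = -3
  i = 3 (odd): ∫ x^3 ρ_sc = 0 (vanishes)

Summing the contributions: ∫_{−2}^{2} p(x) ρ_sc(x) dx = 5 + (-3) = 2.


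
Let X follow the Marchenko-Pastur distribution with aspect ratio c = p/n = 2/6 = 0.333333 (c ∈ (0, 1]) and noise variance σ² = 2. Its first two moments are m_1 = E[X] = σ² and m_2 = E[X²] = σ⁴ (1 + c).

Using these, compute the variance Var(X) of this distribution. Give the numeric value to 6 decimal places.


m_1 = E[X] = σ² = 2, so m_1² = 4.
m_2 = E[X²] = σ⁴ (1 + c) = 4 · (1 + 0.333333) = 4 · 1.333333 = 5.333333.
(Note m_2 − m_1² simplifies to c · σ⁴ = 0.333333 · 4.)

Var(X) = m_2 − m_1² = 5.333333 − 4 = 1.333333.


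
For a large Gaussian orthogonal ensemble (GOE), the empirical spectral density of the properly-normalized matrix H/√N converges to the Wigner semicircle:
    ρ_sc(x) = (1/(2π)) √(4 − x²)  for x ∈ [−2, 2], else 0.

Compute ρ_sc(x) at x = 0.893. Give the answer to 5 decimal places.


ρ_sc(x) = (1/(2π)) √(4 − x²). With x = 0.893:
  4 − x² = 4 − (0.893)² = 4 − 0.797449 = 3.202551.
  √(4 − x²) = 1.789567.
  1/(2π) = 0.159155.
  ρ_sc(0.893) = 0.159155 · 1.789567 = 0.284818.

Rounded to 5 decimal places: ρ_sc(0.893) ≈ 0.28482.


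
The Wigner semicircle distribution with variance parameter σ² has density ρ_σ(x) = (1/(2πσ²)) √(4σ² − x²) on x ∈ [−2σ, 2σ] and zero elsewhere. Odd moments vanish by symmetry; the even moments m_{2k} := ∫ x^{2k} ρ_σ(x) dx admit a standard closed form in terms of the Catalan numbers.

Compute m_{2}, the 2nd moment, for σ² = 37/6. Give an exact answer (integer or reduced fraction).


By the scaled semicircle moment identity, m_{2k} = σ^{2k} · C_k with k = 1.
C_1 = (1/(k+1)) · C(2k, k) = (1/2) · C(2, 1) = (1/2) · 2 = 1.
σ^{2k} = (σ²)^k = (37/6)^1 = 37/6.

Therefore m_{2} = σ^{2} · C_1 = (37/6) · 1 = 37/6.


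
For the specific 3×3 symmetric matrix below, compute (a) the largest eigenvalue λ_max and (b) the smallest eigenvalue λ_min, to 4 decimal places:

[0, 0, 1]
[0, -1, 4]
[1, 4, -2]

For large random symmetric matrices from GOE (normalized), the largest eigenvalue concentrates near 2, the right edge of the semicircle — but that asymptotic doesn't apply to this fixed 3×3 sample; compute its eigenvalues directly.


Since M is real symmetric, all three eigenvalues are real; they are the roots of det(λI − M) = λ³ − (tr M) λ² + s λ − det M, where s is the sum of the principal 2×2 minors.
tr M = 0 + (-1) + (-2) = -3.
s = (0·(-1) − 0²) + (0·(-2) − 1²) + ((-1)·(-2) − 4²) = 0 + (-1) + (-14) = -15.
det M (expand along row 1) = 0·(-14) − 0·(-4) + 1·1 = 1.
Characteristic polynomial: λ³ + 3λ² − 15λ − 1 = 0.
Substitute λ = y + (tr M)/3 = y − 1.000000 to remove the quadratic term: y³ + p·y + q = 0 with p = s − (tr M)²/3 = -18.000000 and q = −2(tr M)³/27 + (tr M)·s/3 − det M = 16.000000.
Three real roots ⇒ use the trigonometric (Viète) form: r = 2√(−p/3) = 4.898979, φ = arccos(3q/(p·r)) = arccos(-0.544331) = 2.146388 rad.
y_k = r·cos(φ/3 − 2πk/3) for k = 0, 1, 2 gives y = 3.697700, 0.934181, -4.631881.
λ_k = y_k − 1.000000 gives λ = 2.6977, -0.0658, -5.6319 (check: the sum is -3.0000 = tr M).

Hence λ_max = 2.6977 and λ_min = -5.6319.


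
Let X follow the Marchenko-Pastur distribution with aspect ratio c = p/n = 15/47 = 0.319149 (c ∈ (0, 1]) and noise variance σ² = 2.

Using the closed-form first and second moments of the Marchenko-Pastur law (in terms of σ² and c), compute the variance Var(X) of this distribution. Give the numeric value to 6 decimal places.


Recall the MP moments m_1 = E[X] = σ² and m_2 = E[X²] = σ⁴ (1 + c).
m_1 = E[X] = σ² = 2, so m_1² = 4.
m_2 = E[X²] = σ⁴ (1 + c) = 4 · (1 + 0.319149) = 4 · 1.319149 = 5.276596.
(Note m_2 − m_1² simplifies to c · σ⁴ = 0.319149 · 4.)

Var(X) = m_2 − m_1² = 5.276596 − 4 = 1.276596.


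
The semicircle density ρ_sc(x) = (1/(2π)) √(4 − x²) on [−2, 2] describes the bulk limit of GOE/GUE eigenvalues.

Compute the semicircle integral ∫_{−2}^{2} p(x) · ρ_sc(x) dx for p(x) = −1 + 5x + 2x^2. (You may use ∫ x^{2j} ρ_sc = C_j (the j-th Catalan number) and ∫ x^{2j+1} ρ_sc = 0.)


Write p(x) = Σ a_i x^i, split into monomials and integrate each against ρ_sc separately.
Using ∫ x^{2j} ρ_sc = C_j = (1/(j+1)) C(2j, j) (Catalan numbers) and ∫ x^{2j+1} ρ_sc = 0 (odd monomials vanish by symmetry):
  i = 0 (even): a_0 · C_{0} = -1 · 1 = -1
  i = 1 (odd): ∫ x^1 ρ_sc = 0 (vanishes)
  i = 2 (even): a_2 · C_{1} = 2 · 1 = 2

Summing the contributions: ∫_{−2}^{2} p(x) ρ_sc(x) dx = (-1) + 2 = 1.


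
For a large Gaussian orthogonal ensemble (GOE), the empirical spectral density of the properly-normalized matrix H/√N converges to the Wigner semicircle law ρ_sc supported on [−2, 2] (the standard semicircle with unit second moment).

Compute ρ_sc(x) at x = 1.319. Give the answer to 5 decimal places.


ρ_sc(x) = (1/(2π)) √(4 − x²). With x = 1.319:
  4 − x² = 4 − (1.319)² = 4 − 1.739761 = 2.260239.
  √(4 − x²) = 1.503409.
  1/(2π) = 0.159155.
  ρ_sc(1.319) = 0.159155 · 1.503409 = 0.239275.

Rounded to 5 decimal places: ρ_sc(1.319) ≈ 0.23927.


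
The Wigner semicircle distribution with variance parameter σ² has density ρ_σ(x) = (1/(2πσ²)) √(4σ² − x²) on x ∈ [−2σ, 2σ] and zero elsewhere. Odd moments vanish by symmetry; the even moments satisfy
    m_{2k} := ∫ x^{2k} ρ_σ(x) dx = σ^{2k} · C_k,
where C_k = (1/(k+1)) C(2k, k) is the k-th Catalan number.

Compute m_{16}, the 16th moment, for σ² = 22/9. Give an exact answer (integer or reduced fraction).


By the scaled semicircle moment identity, m_{2k} = σ^{2k} · C_k with k = 8.
C_8 = (1/(k+1)) · C(2k, k) = (1/9) · C(16, 8) = (1/9) · 12870 = 1430.
σ^{2k} = (σ²)^k = (22/9)^8 = 54875873536/43046721.

Therefore m_{16} = σ^{16} · C_8 = (54875873536/43046721) · 1430 = 78472499156480/43046721.


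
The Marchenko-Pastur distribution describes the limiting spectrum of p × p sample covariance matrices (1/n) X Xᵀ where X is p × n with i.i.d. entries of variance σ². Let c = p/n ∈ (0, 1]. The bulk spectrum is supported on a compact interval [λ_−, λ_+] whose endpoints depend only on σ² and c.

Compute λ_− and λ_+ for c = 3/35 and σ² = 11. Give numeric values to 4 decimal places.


c = 3/35 = 0.085714; √c = 0.292770.
λ_− = σ² (1 − √c)² = 11 · (1 − 0.292770)² = 11 · (0.707230)² = 5.501917.
λ_+ = σ² (1 + √c)² = 11 · (1 + 0.292770)² = 11 · (1.292770)² = 18.383798.

Rounded to 4 decimal places: λ_− ≈ 5.5019, λ_+ ≈ 18.3838.


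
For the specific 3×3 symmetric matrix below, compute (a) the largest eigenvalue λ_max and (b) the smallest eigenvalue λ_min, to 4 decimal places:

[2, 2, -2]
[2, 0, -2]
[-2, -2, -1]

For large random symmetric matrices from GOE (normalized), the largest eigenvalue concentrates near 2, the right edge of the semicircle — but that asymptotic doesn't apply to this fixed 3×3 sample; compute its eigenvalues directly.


Since M is real symmetric, all three eigenvalues are real; they are the roots of det(λI − M) = λ³ − (tr M) λ² + s λ − det M, where s is the sum of the principal 2×2 minors.
tr M = 2 + 0 + (-1) = 1.
s = (2·0 − 2²) + (2·(-1) − (-2)²) + (0·(-1) − (-2)²) = -4 + (-6) + (-4) = -14.
det M (expand along row 1) = 2·(-4) − 2·(-6) + (-2)·(-4) = 12.
Characteristic polynomial: λ³ − λ² − 14λ − 12 = 0.
Substitute λ = y + (tr M)/3 = y + 0.333333 to remove the quadratic term: y³ + p·y + q = 0 with p = s − (tr M)²/3 = -14.333333 and q = −2(tr M)³/27 + (tr M)·s/3 − det M = -16.740741.
Three real roots ⇒ use the trigonometric (Viète) form: r = 2√(−p/3) = 4.371626, φ = arccos(3q/(p·r)) = arccos(0.801504) = 0.640990 rad.
y_k = r·cos(φ/3 − 2πk/3) for k = 0, 1, 2 gives y = 4.272218, -1.333333, -2.938885.
λ_k = y_k + 0.333333 gives λ = 4.6056, -1.0000, -2.6056 (check: the sum is 1.0000 = tr M).

Hence λ_max = 4.6056 and λ_min = -2.6056.


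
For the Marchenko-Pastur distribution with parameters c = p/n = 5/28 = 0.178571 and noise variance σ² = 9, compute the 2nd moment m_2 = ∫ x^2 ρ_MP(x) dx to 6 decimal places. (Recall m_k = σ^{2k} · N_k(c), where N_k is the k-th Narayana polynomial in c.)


E[X²] = σ⁴ (1 + c) (second MP moment). With σ² = 9 (so σ⁴ = 81) and c = 5/28 = 0.178571: E[X²] = 81 · (1 + 0.178571) = 81 · 1.178571.

So E[X^2] = 95.464286.


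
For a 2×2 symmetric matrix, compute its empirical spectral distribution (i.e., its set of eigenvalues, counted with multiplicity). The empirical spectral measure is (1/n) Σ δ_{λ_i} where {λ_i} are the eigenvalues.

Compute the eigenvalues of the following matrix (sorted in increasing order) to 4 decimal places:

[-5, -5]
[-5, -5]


Since M is real symmetric, both eigenvalues are real; they are the roots of det(λI − M) = λ² − (tr M) λ + det M.
tr M = -5 + (-5) = -10.
det M = (-5)·(-5) − (-5)² = 25 − 25 = 0.
Characteristic polynomial: λ² + 10λ = 0.
Discriminant Δ = (tr M)² − 4·det M = 100 − 0 = 100; √Δ = 10.000000.
λ = (tr M ± √Δ)/2 = (-10 ± 10.000000)/2, giving (tr M − √Δ)/2 = -10.0000 and (tr M + √Δ)/2 = 0.0000.

Eigenvalues sorted in increasing order: [-10.0000, 0.0000].


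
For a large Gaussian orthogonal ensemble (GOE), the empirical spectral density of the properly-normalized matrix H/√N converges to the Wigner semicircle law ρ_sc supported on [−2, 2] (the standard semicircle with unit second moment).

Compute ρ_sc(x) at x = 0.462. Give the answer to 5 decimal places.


ρ_sc(x) = (1/(2π)) √(4 − x²). With x = 0.462:
  4 − x² = 4 − (0.462)² = 4 − 0.213444 = 3.786556.
  √(4 − x²) = 1.945908.
  1/(2π) = 0.159155.
  ρ_sc(0.462) = 0.159155 · 1.945908 = 0.309701.

Rounded to 5 decimal places: ρ_sc(0.462) ≈ 0.30970.


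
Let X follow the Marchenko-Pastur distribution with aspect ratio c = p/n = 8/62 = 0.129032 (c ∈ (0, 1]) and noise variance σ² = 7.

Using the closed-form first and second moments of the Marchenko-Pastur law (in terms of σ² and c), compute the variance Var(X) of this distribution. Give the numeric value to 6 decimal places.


Recall the MP moments m_1 = E[X] = σ² and m_2 = E[X²] = σ⁴ (1 + c).
m_1 = E[X] = σ² = 7, so m_1² = 49.
m_2 = E[X²] = σ⁴ (1 + c) = 49 · (1 + 0.129032) = 49 · 1.129032 = 55.322581.
(Note m_2 − m_1² simplifies to c · σ⁴ = 0.129032 · 49.)

Var(X) = m_2 − m_1² = 55.322581 − 49 = 6.322581.


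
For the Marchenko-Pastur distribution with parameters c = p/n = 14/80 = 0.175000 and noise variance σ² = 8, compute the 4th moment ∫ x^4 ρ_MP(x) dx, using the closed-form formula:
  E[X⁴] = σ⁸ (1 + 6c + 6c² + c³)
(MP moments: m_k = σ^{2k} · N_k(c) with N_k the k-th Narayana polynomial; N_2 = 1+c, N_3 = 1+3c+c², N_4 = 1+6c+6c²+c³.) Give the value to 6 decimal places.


E[X⁴] = σ⁸ (1 + 6c + 6c² + c³) (fourth MP moment). With σ² = 8 (so σ⁸ = 4096) and c = 14/80 = 0.175000: E[X⁴] = 4096 · (1 + 6·0.175000 + 6·(0.175000)² + (0.175000)³) = 4096 · 2.239109.

So E[X^4] = 9171.392000.


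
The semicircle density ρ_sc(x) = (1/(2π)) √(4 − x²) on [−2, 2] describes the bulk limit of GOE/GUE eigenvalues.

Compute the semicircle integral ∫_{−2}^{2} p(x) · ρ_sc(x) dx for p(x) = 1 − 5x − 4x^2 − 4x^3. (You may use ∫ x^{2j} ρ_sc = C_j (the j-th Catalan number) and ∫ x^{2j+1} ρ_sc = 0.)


Write p(x) = Σ a_i x^i, split into monomials and integrate each against ρ_sc separately.
Using ∫ x^{2j} ρ_sc = C_j = (1/(j+1)) C(2j, j) (Catalan numbers) and ∫ x^{2j+1} ρ_sc = 0 (odd monomials vanish by symmetry):
  i = 0 (even): a_0 · C_{0} = 1 · 1 = 1
  i = 1 (odd): ∫ x^1 ρ_sc = 0 (vanishes)
  i = 2 (even): a_2 · C_{1} = -4 · 1 = -4
  i = 3 (odd): ∫ x^3 ρ_sc = 0 (vanishes)

Summing the contributions: ∫_{−2}^{2} p(x) ρ_sc(x) dx = 1 + (-4) = -3.


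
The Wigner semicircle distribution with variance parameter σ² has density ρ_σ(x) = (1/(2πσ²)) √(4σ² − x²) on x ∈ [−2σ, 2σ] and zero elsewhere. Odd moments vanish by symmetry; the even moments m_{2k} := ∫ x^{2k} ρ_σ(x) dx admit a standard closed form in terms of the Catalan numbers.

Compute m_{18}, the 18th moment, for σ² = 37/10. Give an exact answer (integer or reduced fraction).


By the scaled semicircle moment identity, m_{2k} = σ^{2k} · C_k with k = 9.
C_9 = (1/(k+1)) · C(2k, k) = (1/10) · C(18, 9) = (1/10) · 48620 = 4862.
σ^{2k} = (σ²)^k = (37/10)^9 = 129961739795077/1000000000.

Therefore m_{18} = σ^{18} · C_9 = (129961739795077/1000000000) · 4862 = 315936989441832187/500000000.


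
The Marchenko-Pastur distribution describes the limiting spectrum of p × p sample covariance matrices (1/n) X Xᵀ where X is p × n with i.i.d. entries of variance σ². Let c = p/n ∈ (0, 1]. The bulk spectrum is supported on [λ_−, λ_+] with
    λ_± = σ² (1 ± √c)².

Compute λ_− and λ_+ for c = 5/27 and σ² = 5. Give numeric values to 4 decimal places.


c = 5/27 = 0.185185; √c = 0.430331.
λ_− = σ² (1 − √c)² = 5 · (1 − 0.430331)² = 5 · (0.569669)² = 1.622611.
λ_+ = σ² (1 + √c)² = 5 · (1 + 0.430331)² = 5 · (1.430331)² = 10.229241.

Rounded to 4 decimal places: λ_− ≈ 1.6226, λ_+ ≈ 10.2292.


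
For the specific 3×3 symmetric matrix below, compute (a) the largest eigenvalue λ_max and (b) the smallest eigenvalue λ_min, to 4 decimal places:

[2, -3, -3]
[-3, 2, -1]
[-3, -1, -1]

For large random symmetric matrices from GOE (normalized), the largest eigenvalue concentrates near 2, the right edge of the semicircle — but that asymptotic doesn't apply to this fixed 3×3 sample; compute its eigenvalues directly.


Since M is real symmetric, all three eigenvalues are real; they are the roots of det(λI − M) = λ³ − (tr M) λ² + s λ − det M, where s is the sum of the principal 2×2 minors.
tr M = 2 + 2 + (-1) = 3.
s = (2·2 − (-3)²) + (2·(-1) − (-3)²) + (2·(-1) − (-1)²) = -5 + (-11) + (-3) = -19.
det M (expand along row 1) = 2·(-3) − (-3)·0 + (-3)·9 = -33.
Characteristic polynomial: λ³ − 3λ² − 19λ + 33 = 0.
Substitute λ = y + (tr M)/3 = y + 1.000000 to remove the quadratic term: y³ + p·y + q = 0 with p = s − (tr M)²/3 = -22.000000 and q = −2(tr M)³/27 + (tr M)·s/3 − det M = 12.000000.
Three real roots ⇒ use the trigonometric (Viète) form: r = 2√(−p/3) = 5.416026, φ = arccos(3q/(p·r)) = arccos(-0.302134) = 1.877726 rad.
y_k = r·cos(φ/3 − 2πk/3) for k = 0, 1, 2 gives y = 4.389315, 0.553148, -4.942463.
λ_k = y_k + 1.000000 gives λ = 5.3893, 1.5531, -3.9425 (check: the sum is 3.0000 = tr M).

Hence λ_max = 5.3893 and λ_min = -3.9425.


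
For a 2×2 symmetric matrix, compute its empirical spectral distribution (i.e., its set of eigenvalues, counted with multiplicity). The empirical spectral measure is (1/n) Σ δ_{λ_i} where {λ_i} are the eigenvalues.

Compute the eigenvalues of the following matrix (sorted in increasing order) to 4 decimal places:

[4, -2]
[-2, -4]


Since M is real symmetric, both eigenvalues are real; they are the roots of det(λI − M) = λ² − (tr M) λ + det M.
tr M = 4 + (-4) = 0.
det M = 4·(-4) − (-2)² = -16 − 4 = -20.
Characteristic polynomial: λ² − 20 = 0.
Discriminant Δ = (tr M)² − 4·det M = 0 − (-80) = 80; √Δ = 8.944272.
λ = (tr M ± √Δ)/2 = (0 ± 8.944272)/2, giving (tr M − √Δ)/2 = -4.4721 and (tr M + √Δ)/2 = 4.4721.

Eigenvalues sorted in increasing order: [-4.4721, 4.4721].


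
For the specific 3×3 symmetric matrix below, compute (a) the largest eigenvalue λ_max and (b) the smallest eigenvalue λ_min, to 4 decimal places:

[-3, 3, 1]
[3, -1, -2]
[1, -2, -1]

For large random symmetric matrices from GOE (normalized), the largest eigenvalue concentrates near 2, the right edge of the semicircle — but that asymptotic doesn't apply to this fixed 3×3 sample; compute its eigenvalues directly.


Since M is real symmetric, all three eigenvalues are real; they are the roots of det(λI − M) = λ³ − (tr M) λ² + s λ − det M, where s is the sum of the principal 2×2 minors.
tr M = -3 + (-1) + (-1) = -5.
s = ((-3)·(-1) − 3²) + ((-3)·(-1) − 1²) + ((-1)·(-1) − (-2)²) = -6 + 2 + (-3) = -7.
det M (expand along row 1) = (-3)·(-3) − 3·(-1) + 1·(-5) = 7.
Characteristic polynomial: λ³ + 5λ² − 7λ − 7 = 0.
Substitute λ = y + (tr M)/3 = y − 1.666667 to remove the quadratic term: y³ + p·y + q = 0 with p = s − (tr M)²/3 = -15.333333 and q = −2(tr M)³/27 + (tr M)·s/3 − det M = 13.925926.
Three real roots ⇒ use the trigonometric (Viète) form: r = 2√(−p/3) = 4.521553, φ = arccos(3q/(p·r)) = arccos(-0.602589) = 2.217537 rad.
y_k = r·cos(φ/3 − 2πk/3) for k = 0, 1, 2 gives y = 3.341526, 0.967225, -4.308752.
λ_k = y_k − 1.666667 gives λ = 1.6749, -0.6994, -5.9754 (check: the sum is -5.0000 = tr M).

Hence λ_max = 1.6749 and λ_min = -5.9754.


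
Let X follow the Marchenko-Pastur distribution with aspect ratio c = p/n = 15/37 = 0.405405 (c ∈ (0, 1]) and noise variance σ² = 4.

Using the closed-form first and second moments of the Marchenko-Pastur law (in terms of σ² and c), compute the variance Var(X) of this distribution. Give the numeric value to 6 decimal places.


Recall the MP moments m_1 = E[X] = σ² and m_2 = E[X²] = σ⁴ (1 + c).
m_1 = E[X] = σ² = 4, so m_1² = 16.
m_2 = E[X²] = σ⁴ (1 + c) = 16 · (1 + 0.405405) = 16 · 1.405405 = 22.486486.
(Note m_2 − m_1² simplifies to c · σ⁴ = 0.405405 · 16.)

Var(X) = m_2 − m_1² = 22.486486 − 16 = 6.486486.


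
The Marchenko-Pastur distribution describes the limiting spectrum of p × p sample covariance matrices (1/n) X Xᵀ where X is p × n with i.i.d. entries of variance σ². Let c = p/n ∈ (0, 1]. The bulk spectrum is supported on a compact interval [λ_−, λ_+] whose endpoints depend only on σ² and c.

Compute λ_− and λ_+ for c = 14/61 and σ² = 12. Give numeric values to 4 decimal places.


c = 14/61 = 0.229508; √c = 0.479070.
λ_− = σ² (1 − √c)² = 12 · (1 − 0.479070)² = 12 · (0.520930)² = 3.256415.
λ_+ = σ² (1 + √c)² = 12 · (1 + 0.479070)² = 12 · (1.479070)² = 26.251782.

Rounded to 4 decimal places: λ_− ≈ 3.2564, λ_+ ≈ 26.2518.
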